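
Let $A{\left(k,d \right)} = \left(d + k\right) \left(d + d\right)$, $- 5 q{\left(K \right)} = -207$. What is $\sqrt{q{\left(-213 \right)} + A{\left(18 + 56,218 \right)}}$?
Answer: $\frac{\sqrt{3183835}}{5} \approx 356.87$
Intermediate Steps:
$q{\left(K \right)} = \frac{207}{5}$ ($q{\left(K \right)} = \left(- \frac{1}{5}\right) \left(-207\right) = \frac{207}{5}$)
$A{\left(k,d \right)} = 2 d \left(d + k\right)$ ($A{\left(k,d \right)} = \left(d + k\right) 2 d = 2 d \left(d + k\right)$)
$\sqrt{q{\left(-213 \right)} + A{\left(18 + 56,218 \right)}} = \sqrt{\frac{207}{5} + 2 \cdot 218 \left(218 + \left(18 + 56\right)\right)} = \sqrt{\frac{207}{5} + 2 \cdot 218 \left(218 + 74\right)} = \sqrt{\frac{207}{5} + 2 \cdot 218 \cdot 292} = \sqrt{\frac{207}{5} + 127312} = \sqrt{\frac{636767}{5}} = \frac{\sqrt{3183835}}{5}$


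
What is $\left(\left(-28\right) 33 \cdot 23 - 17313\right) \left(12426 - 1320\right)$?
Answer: $-428302890$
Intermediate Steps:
$\left(\left(-28\right) 33 \cdot 23 - 17313\right) \left(12426 - 1320\right) = \left(\left(-924\right) 23 - 17313\right) 11106 = \left(-21252 - 17313\right) 11106 = \left(-38565\right) 11106 = -428302890$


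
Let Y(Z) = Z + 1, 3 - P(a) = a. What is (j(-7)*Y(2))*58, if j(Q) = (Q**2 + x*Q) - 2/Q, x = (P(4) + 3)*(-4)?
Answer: 128238/7 ≈ 18320.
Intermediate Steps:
P(a) = 3 - a
x = -8 (x = ((3 - 1*4) + 3)*(-4) = ((3 - 4) + 3)*(-4) = (-1 + 3)*(-4) = 2*(-4) = -8)
Y(Z) = 1 + Z
j(Q) = Q**2 - 8*Q - 2/Q (j(Q) = (Q**2 - 8*Q) - 2/Q = Q**2 - 8*Q - 2/Q)
(j(-7)*Y(2))*58 = (((-2 + (-7)**2*(-8 - 7))/(-7))*(1 + 2))*58 = (-(-2 + 49*(-15))/7*3)*58 = (-(-2 - 735)/7*3)*58 = (-1/7*(-737)*3)*58 = ((737/7)*3)*58 = (2211/7)*58 = 128238/7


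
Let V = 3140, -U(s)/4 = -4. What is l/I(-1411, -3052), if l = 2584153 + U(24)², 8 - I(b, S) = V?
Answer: -2584409/3132 ≈ -825.16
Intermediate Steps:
U(s) = 16 (U(s) = -4*(-4) = 16)
I(b, S) = -3132 (I(b, S) = 8 - 1*3140 = 8 - 3140 = -3132)
l = 2584409 (l = 2584153 + 16² = 2584153 + 256 = 2584409)
l/I(-1411, -3052) = 2584409/(-3132) = 2584409*(-1/3132) = -2584409/3132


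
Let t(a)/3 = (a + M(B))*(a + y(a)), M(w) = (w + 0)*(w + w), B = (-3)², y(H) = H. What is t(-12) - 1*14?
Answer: -10814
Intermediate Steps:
B = 9
M(w) = 2*w² (M(w) = w*(2*w) = 2*w²)
t(a) = 6*a*(162 + a) (t(a) = 3*((a + 2*9²)*(a + a)) = 3*((a + 2*81)*(2*a)) = 3*((a + 162)*(2*a)) = 3*((162 + a)*(2*a)) = 3*(2*a*(162 + a)) = 6*a*(162 + a))
t(-12) - 1*14 = 6*(-12)*(162 - 12) - 1*14 = 6*(-12)*150 - 14 = -10800 - 14 = -10814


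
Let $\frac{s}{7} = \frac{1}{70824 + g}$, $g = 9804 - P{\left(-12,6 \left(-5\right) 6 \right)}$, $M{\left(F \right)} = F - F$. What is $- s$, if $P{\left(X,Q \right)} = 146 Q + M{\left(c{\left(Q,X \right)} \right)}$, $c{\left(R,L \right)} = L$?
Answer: $- \frac{7}{106908} \approx -6.5477 \cdot 10^{-5}$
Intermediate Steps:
$M{\left(F \right)} = 0$
$P{\left(X,Q \right)} = 146 Q$ ($P{\left(X,Q \right)} = 146 Q + 0 = 146 Q$)
$g = 36084$ ($g = 9804 - 146 \cdot 6 \left(-5\right) 6 = 9804 - 146 \left(\left(-30\right) 6\right) = 9804 - 146 \left(-180\right) = 9804 - -26280 = 9804 + 26280 = 36084$)
$s = \frac{7}{106908}$ ($s = \frac{7}{70824 + 36084} = \frac{7}{106908} \approx 6.5477 \cdot 10^{-5}$)
$- s = \left(-1\right) \frac{7}{106908} = - \frac{7}{106908}$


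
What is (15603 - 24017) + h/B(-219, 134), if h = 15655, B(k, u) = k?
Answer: -1858321/219 ≈ -8485.5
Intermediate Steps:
(15603 - 24017) + h/B(-219, 134) = (15603 - 24017) + 15655/(-219) = -8414 + 15655*(-1/219) = -8414 - 15655/219 = -1858321/219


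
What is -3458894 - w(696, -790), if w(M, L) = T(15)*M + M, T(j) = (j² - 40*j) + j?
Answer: -3209030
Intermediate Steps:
T(j) = j² - 39*j
w(M, L) = -359*M (w(M, L) = (15*(-39 + 15))*M + M = (15*(-24))*M + M = -360*M + M = -359*M)
-3458894 - w(696, -790) = -3458894 - (-359)*696 = -3458894 - 1*(-249864) = -3458894 + 249864 = -3209030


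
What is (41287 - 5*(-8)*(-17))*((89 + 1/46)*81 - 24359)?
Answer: -32031573133/46 ≈ -6.9634e+8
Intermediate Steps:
(41287 - 5*(-8)*(-17))*((89 + 1/46)*81 - 24359) = (41287 + 40*(-17))*((89 + 1/46)*81 - 24359) = (41287 - 680)*((4095/46)*81 - 24359) = 40607*(331695/46 - 24359) = 40607*(-788819/46) = -32031573133/46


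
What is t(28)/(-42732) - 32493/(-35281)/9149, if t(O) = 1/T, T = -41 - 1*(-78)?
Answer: 51051376543/510351572901996 ≈ 0.00010003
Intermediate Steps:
T = 37 (T = -41 + 78 = 37)
t(O) = 1/37
t(28)/(-42732) - 32493/(-35281)/9149 = (1/37)/(-42732) - 32493/(-35281)/9149 = (1/37)*(-1/42732) - 32493*(-1/35281)*(1/9149) = -1/1581084 + (32493/35281)*(1/9149) = -1/1581084 + 32493/322785869 = 51051376543/510351572901996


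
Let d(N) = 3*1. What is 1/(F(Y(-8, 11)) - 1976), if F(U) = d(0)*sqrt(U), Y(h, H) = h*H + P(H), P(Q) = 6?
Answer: -988/1952657 - 3*I*sqrt(82)/3905314 ≈ -0.00050598 - 6.9562e-6*I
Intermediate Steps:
d(N) = 3
Y(h, H) = 6 + H*h (Y(h, H) = h*H + 6 = H*h + 6 = 6 + H*h)
F(U) = 3*sqrt(U)
1/(F(Y(-8, 11)) - 1976) = 1/(3*sqrt(6 + 11*(-8)) - 1976) = 1/(3*sqrt(6 - 88) - 1976) = 1/(3*sqrt(-82) - 1976) = 1/(3*(I*sqrt(82)) - 1976) = 1/(3*I*sqrt(82) - 1976) = 1/(-1976 + 3*I*sqrt(82))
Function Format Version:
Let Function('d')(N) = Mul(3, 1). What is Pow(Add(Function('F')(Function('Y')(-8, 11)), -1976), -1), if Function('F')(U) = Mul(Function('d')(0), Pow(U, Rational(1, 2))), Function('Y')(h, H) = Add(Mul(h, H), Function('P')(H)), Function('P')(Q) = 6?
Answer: Add(Rational(-988, 1952657), Mul(Rational(-3, 3905314), I, Pow(82, Rational(1, 2)))) ≈ Add(-0.00050598, Mul(-6.9562e-6, I))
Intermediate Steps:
Function('d')(N) = 3
Function('Y')(h, H) = Add(6, Mul(H, h)) (Function('Y')(h, H) = Add(Mul(h, H), 6) = Add(Mul(H, h), 6) = Add(6, Mul(H, h)))
Function('F')(U) = Mul(3, Pow(U, Rational(1, 2)))
Pow(Add(Function('F')(Function('Y')(-8, 11)), -1976), -1) = Pow(Add(Mul(3, Pow(Add(6, Mul(11, -8)), Rational(1, 2))), -1976), -1) = Pow(Add(Mul(3, Pow(Add(6, -88), Rational(1, 2))), -1976), -1) = Pow(Add(Mul(3, Pow(-82, Rational(1, 2))), -1976), -1) = Pow(Add(Mul(3, Mul(I, Pow(82, Rational(1, 2)))), -1976), -1) = Pow(Add(Mul(3, I, Pow(82, Rational(1, 2))), -1976), -1) = Pow(Add(-1976, Mul(3, I, Pow(82, Rational(1, 2)))), -1)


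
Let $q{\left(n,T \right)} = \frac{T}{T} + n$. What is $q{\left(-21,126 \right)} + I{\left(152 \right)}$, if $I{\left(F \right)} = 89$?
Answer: $69$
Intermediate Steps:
$q{\left(n,T \right)} = 1 + n$
$q{\left(-21,126 \right)} + I{\left(152 \right)} = \left(1 - 21\right) + 89 = -20 + 89 = 69$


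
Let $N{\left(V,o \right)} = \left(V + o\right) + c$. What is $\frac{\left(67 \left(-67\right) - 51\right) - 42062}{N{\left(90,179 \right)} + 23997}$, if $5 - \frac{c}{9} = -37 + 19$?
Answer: $- \frac{46602}{24473} \approx -1.9042$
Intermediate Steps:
$c = 207$ ($c = 45 - 9 \left(-37 + 19\right) = 45 - -162 = 45 + 162 = 207$)
$N{\left(V,o \right)} = 207 + V + o$ ($N{\left(V,o \right)} = \left(V + o\right) + 207 = 207 + V + o$)
$\frac{\left(67 \left(-67\right) - 51\right) - 42062}{N{\left(90,179 \right)} + 23997} = \frac{\left(67 \left(-67\right) - 51\right) - 42062}{\left(207 + 90 + 179\right) + 23997} = \frac{\left(-4489 - 51\right) - 42062}{476 + 23997} = \frac{-4540 - 42062}{24473} = \left(-46602\right) \frac{1}{24473} = - \frac{46602}{24473}$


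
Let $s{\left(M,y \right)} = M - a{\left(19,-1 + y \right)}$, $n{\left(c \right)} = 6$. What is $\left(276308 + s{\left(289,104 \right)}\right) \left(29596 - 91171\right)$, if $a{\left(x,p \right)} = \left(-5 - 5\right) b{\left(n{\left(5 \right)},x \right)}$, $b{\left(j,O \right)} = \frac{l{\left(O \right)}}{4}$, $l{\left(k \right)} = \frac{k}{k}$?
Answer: $- \frac{34063228425}{2} \approx -1.7032 \cdot 10^{10}$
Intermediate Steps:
$l{\left(k \right)} = 1$
$b{\left(j,O \right)} = \frac{1}{4}$ ($b{\left(j,O \right)} = 1 \cdot \frac{1}{4} = \frac{1}{4}$)
$a{\left(x,p \right)} = - \frac{5}{2}$ ($a{\left(x,p \right)} = \left(-5 - 5\right) \frac{1}{4} = \left(-10\right) \frac{1}{4} = - \frac{5}{2}$)
$s{\left(M,y \right)} = \frac{5}{2} + M$ ($s{\left(M,y \right)} = M - - \frac{5}{2} = M + \frac{5}{2} = \frac{5}{2} + M$)
$\left(276308 + s{\left(289,104 \right)}\right) \left(29596 - 91171\right) = \left(276308 + \left(\frac{5}{2} + 289\right)\right) \left(29596 - 91171\right) = \left(276308 + \frac{583}{2}\right) \left(-61575\right) = \frac{553199}{2} \left(-61575\right) = - \frac{34063228425}{2}$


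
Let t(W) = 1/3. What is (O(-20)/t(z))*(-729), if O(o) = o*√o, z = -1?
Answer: 87480*I*√5 ≈ 1.9561e+5*I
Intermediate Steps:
t(W) = ⅓
O(o) = o^(3/2)
(O(-20)/t(z))*(-729) = ((-20)^(3/2)/(⅓))*(-729) = (-40*I*√5*3)*(-729) = -120*I*√5*(-729) = 87480*I*√5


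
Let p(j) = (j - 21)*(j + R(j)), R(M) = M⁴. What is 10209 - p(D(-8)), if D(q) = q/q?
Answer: 10249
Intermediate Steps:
D(q) = 1
p(j) = (-21 + j)*(j + j⁴) (p(j) = (j - 21)*(j + j⁴) = (-21 + j)*(j + j⁴))
10209 - p(D(-8)) = 10209 - (-21 + 1 + 1⁴ - 21*1³) = 10209 - (-21 + 1 + 1 - 21*1) = 10209 - (-21 + 1 + 1 - 21) = 10209 - (-40) = 10209 - 1*(-40) = 10209 + 40 = 10249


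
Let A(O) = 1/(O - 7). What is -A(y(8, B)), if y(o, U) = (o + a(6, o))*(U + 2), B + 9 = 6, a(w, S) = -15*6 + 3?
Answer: -1/72 ≈ -0.013889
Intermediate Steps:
a(w, S) = -87 (a(w, S) = -5*18 + 3 = -90 + 3 = -87)
B = -3 (B = -9 + 6 = -3)
y(o, U) = (-87 + o)*(2 + U) (y(o, U) = (o - 87)*(U + 2) = (-87 + o)*(2 + U))
A(O) = 1/(-7 + O)
-A(y(8, B)) = -1/(-7 + (-174 - 87*(-3) + 2*8 - 3*8)) = -1/(-7 + (-174 + 261 + 16 - 24)) = -1/(-7 + 79) = -1/72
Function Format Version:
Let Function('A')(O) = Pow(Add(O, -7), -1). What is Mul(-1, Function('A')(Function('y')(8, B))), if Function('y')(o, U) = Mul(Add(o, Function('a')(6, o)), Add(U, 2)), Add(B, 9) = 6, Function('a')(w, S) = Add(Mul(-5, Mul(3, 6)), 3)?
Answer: Rational(-1, 72) ≈ -0.013889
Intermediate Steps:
Function('a')(w, S) = -87 (Function('a')(w, S) = Add(Mul(-5, 18), 3) = Add(-90, 3) = -87)
B = -3 (B = Add(-9, 6) = -3)
Function('y')(o, U) = Mul(Add(-87, o), Add(2, U)) (Function('y')(o, U) = Mul(Add(o, -87), Add(U, 2)) = Mul(Add(-87, o), Add(2, U)))
Function('A')(O) = Pow(Add(-7, O), -1)
Mul(-1, Function('A')(Function('y')(8, B))) = Mul(-1, Pow(Add(-7, Add(-174, Mul(-87, -3), Mul(2, 8), Mul(-3, 8))), -1)) = Mul(-1, Pow(Add(-7, Add(-174, 261, 16, -24)), -1)) = Mul(-1, Pow(Add(-7, 79), -1)) = Mul(-1, Pow(72, -1)) = Mul(-1, Rational(1, 72)) = Rational(-1, 72)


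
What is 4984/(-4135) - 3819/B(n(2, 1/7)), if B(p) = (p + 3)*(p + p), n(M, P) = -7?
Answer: -16070669/231560 ≈ -69.402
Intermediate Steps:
B(p) = 2*p*(3 + p) (B(p) = (3 + p)*(2*p) = 2*p*(3 + p))
4984/(-4135) - 3819/B(n(2, 1/7)) = 4984/(-4135) - 3819*(-1/(14*(3 - 7))) = 4984*(-1/4135) - 3819/(2*(-7)*(-4)) = -4984/4135 - 3819/56 = -16070669/231560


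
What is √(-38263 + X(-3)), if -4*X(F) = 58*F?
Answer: I*√152878/2 ≈ 195.5*I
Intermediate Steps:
X(F) = -29*F/2
√(-38263 + X(-3)) = √(-38263 - 29/2*(-3)) = √(-38263 + 87/2) = √(-76439/2) = I*√152878/2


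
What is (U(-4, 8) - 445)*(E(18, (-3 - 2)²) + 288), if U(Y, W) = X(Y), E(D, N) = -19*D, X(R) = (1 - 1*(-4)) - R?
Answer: 23544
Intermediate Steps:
X(R) = 5 - R (X(R) = (1 + 4) - R = 5 - R)
U(Y, W) = 5 - Y
(U(-4, 8) - 445)*(E(18, (-3 - 2)²) + 288) = ((5 - 1*(-4)) - 445)*(-19*18 + 288) = ((5 + 4) - 445)*(-342 + 288) = (9 - 445)*(-54) = -436*(-54) = 23544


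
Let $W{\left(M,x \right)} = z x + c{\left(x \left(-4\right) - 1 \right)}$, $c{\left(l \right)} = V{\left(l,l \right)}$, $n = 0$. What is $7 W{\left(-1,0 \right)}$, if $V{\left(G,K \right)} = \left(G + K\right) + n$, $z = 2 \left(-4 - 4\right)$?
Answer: $-14$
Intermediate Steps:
$z = -16$ ($z = 2 \left(-8\right) = -16$)
$V{\left(G,K \right)} = G + K$ ($V{\left(G,K \right)} = \left(G + K\right) + 0 = G + K$)
$c{\left(l \right)} = 2 l$ ($c{\left(l \right)} = l + l = 2 l$)
$W{\left(M,x \right)} = -2 - 24 x$ ($W{\left(M,x \right)} = - 16 x + 2 \left(x \left(-4\right) - 1\right) = - 16 x + 2 \left(- 4 x - 1\right) = - 16 x + 2 \left(-1 - 4 x\right) = - 16 x - \left(2 + 8 x\right) = -2 - 24 x$)
$7 W{\left(-1,0 \right)} = 7 \left(-2 - 0\right) = 7 \left(-2 + 0\right) = 7 \left(-2\right) = -14$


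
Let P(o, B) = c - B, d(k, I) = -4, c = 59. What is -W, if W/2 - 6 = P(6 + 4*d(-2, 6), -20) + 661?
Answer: -1492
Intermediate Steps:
P(o, B) = 59 - B
W = 1492 (W = 12 + 2*((59 - 1*(-20)) + 661) = 12 + 2*((59 + 20) + 661) = 12 + 2*(79 + 661) = 12 + 2*740 = 12 + 1480 = 1492)
-W = -1*1492 = -1492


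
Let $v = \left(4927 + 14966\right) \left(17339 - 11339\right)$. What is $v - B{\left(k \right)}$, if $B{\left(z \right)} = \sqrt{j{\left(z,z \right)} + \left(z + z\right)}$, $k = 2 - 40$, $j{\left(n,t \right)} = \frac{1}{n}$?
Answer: $119358000 - \frac{3 i \sqrt{12198}}{38} \approx 1.1936 \cdot 10^{8} - 8.7193 i$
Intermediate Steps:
$v = 119358000$ ($v = 19893 \cdot 6000 = 119358000$)
$k = -38$ ($k = 2 - 40 = -38$)
$B{\left(z \right)} = \sqrt{\frac{1}{z} + 2 z}$ ($B{\left(z \right)} = \sqrt{\frac{1}{z} + \left(z + z\right)} = \sqrt{\frac{1}{z} + 2 z}$)
$v - B{\left(k \right)} = 119358000 - \sqrt{\frac{1}{-38} + 2 \left(-38\right)} = 119358000 - \sqrt{- \frac{1}{38} - 76} = 119358000 - \sqrt{- \frac{2889}{38}} = 119358000 - \frac{3 i \sqrt{12198}}{38}$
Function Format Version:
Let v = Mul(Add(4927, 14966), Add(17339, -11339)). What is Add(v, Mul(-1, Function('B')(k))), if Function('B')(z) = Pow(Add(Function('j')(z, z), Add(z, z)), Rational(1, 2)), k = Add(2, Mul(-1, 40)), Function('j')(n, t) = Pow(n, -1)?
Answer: Add(119358000, Mul(Rational(-3, 38), I, Pow(12198, Rational(1, 2)))) ≈ Add(1.1936e+8, Mul(-8.7193, I))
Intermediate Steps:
v = 119358000 (v = Mul(19893, 6000) = 119358000)
k = -38 (k = Add(2, -40) = -38)
Function('B')(z) = Pow(Add(Pow(z, -1), Mul(2, z)), Rational(1, 2)) (Function('B')(z) = Pow(Add(Pow(z, -1), Add(z, z)), Rational(1, 2)) = Pow(Add(Pow(z, -1), Mul(2, z)), Rational(1, 2)))
Add(v, Mul(-1, Function('B')(k))) = Add(119358000, Mul(-1, Pow(Add(Pow(-38, -1), Mul(2, -38)), Rational(1, 2)))) = Add(119358000, Mul(-1, Pow(Add(Rational(-1, 38), -76), Rational(1, 2)))) = Add(119358000, Mul(-1, Pow(Rational(-2889, 38), Rational(1, 2)))) = Add(119358000, Mul(-1, Mul(Rational(3, 38), I, Pow(12198, Rational(1, 2))))) = Add(119358000, Mul(Rational(-3, 38), I, Pow(12198, Rational(1, 2))))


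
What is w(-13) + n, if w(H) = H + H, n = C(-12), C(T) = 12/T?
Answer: -27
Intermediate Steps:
n = -1 (n = 12/(-12) = 12*(-1/12) = -1)
w(H) = 2*H
w(-13) + n = 2*(-13) - 1 = -26 - 1 = -27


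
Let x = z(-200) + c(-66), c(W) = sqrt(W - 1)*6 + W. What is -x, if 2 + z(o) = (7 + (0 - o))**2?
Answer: -42781 - 6*I*sqrt(67) ≈ -42781.0 - 49.112*I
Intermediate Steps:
z(o) = -2 + (7 - o)**2 (z(o) = -2 + (7 + (0 - o))**2 = -2 + (7 - o)**2)
c(W) = W + 6*sqrt(-1 + W) (c(W) = sqrt(-1 + W)*6 + W = 6*sqrt(-1 + W) + W = W + 6*sqrt(-1 + W))
x = 42781 + 6*I*sqrt(67) (x = (-2 + (-7 - 200)**2) + (-66 + 6*sqrt(-1 - 66)) = (-2 + (-207)**2) + (-66 + 6*sqrt(-67)) = (-2 + 42849) + (-66 + 6*(I*sqrt(67))) = 42847 + (-66 + 6*I*sqrt(67)) = 42781 + 6*I*sqrt(67) ≈ 42781.0 + 49.112*I)
-x = -(42781 + 6*I*sqrt(67)) = -42781 - 6*I*sqrt(67)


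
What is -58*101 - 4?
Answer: -5862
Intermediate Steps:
-58*101 - 4 = -5858 - 4 = -5862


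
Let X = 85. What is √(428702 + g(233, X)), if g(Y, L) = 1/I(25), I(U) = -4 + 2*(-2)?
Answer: √6859230/4 ≈ 654.75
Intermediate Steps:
I(U) = -8 (I(U) = -4 - 4 = -8)
g(Y, L) = -⅛ (g(Y, L) = 1/(-8) = -⅛)
√(428702 + g(233, X)) = √(428702 - ⅛) = √(3429615/8) = √6859230/4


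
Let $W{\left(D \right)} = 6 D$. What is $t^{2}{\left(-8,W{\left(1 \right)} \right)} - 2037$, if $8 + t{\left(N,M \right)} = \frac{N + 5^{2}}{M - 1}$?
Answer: $- \frac{50396}{25} \approx -2015.8$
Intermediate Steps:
$t{\left(N,M \right)} = -8 + \frac{25 + N}{-1 + M}$ ($t{\left(N,M \right)} = -8 + \frac{N + 5^{2}}{M - 1} = -8 + \frac{N + 25}{-1 + M} = -8 + \frac{25 + N}{-1 + M}$)
$t^{2}{\left(-8,W{\left(1 \right)} \right)} - 2037 = \left(\frac{33 - 8 - 8 \cdot 6 \cdot 1}{-1 + 6 \cdot 1}\right)^{2} - 2037 = \left(\frac{33 - 8 - 48}{-1 + 6}\right)^{2} - 2037 = \left(\frac{33 - 8 - 48}{5}\right)^{2} - 2037 = \left(\frac{1}{5} \left(-23\right)\right)^{2} - 2037 = \left(- \frac{23}{5}\right)^{2} - 2037 = \frac{529}{25} - 2037 = - \frac{50396}{25}$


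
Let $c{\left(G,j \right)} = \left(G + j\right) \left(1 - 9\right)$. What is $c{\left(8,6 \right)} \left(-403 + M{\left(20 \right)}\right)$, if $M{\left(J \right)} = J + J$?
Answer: $40656$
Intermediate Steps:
$c{\left(G,j \right)} = - 8 G - 8 j$ ($c{\left(G,j \right)} = \left(G + j\right) \left(-8\right) = - 8 G - 8 j$)
$M{\left(J \right)} = 2 J$
$c{\left(8,6 \right)} \left(-403 + M{\left(20 \right)}\right) = \left(\left(-8\right) 8 - 48\right) \left(-403 + 2 \cdot 20\right) = \left(-64 - 48\right) \left(-403 + 40\right) = \left(-112\right) \left(-363\right) = 40656$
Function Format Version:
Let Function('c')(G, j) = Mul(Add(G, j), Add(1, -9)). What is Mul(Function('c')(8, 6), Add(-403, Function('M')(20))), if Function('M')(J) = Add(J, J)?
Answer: 40656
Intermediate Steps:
Function('c')(G, j) = Add(Mul(-8, G), Mul(-8, j)) (Function('c')(G, j) = Mul(Add(G, j), -8) = Add(Mul(-8, G), Mul(-8, j)))
Function('M')(J) = Mul(2, J)
Mul(Function('c')(8, 6), Add(-403, Function('M')(20))) = Mul(Add(Mul(-8, 8), Mul(-8, 6)), Add(-403, Mul(2, 20))) = Mul(Add(-64, -48), Add(-403, 40)) = Mul(-112, -363) = 40656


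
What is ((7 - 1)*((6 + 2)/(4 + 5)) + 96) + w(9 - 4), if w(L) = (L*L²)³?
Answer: 5859679/3 ≈ 1.9532e+6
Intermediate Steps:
w(L) = L⁹ (w(L) = (L³)³ = L⁹)
((7 - 1)*((6 + 2)/(4 + 5)) + 96) + w(9 - 4) = ((7 - 1)*((6 + 2)/(4 + 5)) + 96) + (9 - 4)⁹ = (6*(8/9) + 96) + 5⁹ = (6*(8*(⅑)) + 96) + 1953125 = (6*(8/9) + 96) + 1953125 = (16/3 + 96) + 1953125 = 304/3 + 1953125 = 5859679/3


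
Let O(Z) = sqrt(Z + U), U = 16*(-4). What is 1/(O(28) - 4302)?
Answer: -239/1028180 - I/3084540 ≈ -0.00023245 - 3.242e-7*I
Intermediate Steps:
U = -64
O(Z) = sqrt(-64 + Z) (O(Z) = sqrt(Z - 64) = sqrt(-64 + Z))
1/(O(28) - 4302) = 1/(sqrt(-64 + 28) - 4302) = 1/(sqrt(-36) - 4302) = 1/(6*I - 4302) = 1/(-4302 + 6*I) = (-4302 - 6*I)/18507240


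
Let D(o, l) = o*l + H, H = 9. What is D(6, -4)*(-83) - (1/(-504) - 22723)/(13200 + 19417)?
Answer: 20477967553/16438968 ≈ 1245.7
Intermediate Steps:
D(o, l) = 9 + l*o (D(o, l) = o*l + 9 = l*o + 9 = 9 + l*o)
D(6, -4)*(-83) - (1/(-504) - 22723)/(13200 + 19417) = (9 - 4*6)*(-83) - (1/(-504) - 22723)/(13200 + 19417) = (9 - 24)*(-83) - (-1/504 - 22723)/32617 = -15*(-83) - (-11452393)/(504*32617) = 1245 - 1*(-11452393/16438968) = 1245 + 11452393/16438968 = 20477967553/16438968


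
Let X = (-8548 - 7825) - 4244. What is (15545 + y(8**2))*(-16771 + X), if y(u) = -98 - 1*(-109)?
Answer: -581607728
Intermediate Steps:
X = -20617 (X = -16373 - 4244 = -20617)
y(u) = 11 (y(u) = -98 + 109 = 11)
(15545 + y(8**2))*(-16771 + X) = (15545 + 11)*(-16771 - 20617) = 15556*(-37388) = -581607728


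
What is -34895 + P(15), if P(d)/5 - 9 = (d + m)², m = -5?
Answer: -34350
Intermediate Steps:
P(d) = 45 + 5*(-5 + d)² (P(d) = 45 + 5*(d - 5)² = 45 + 5*(-5 + d)²)
-34895 + P(15) = -34895 + (45 + 5*(-5 + 15)²) = -34895 + (45 + 5*10²) = -34895 + (45 + 5*100) = -34895 + (45 + 500) = -34895 + 545 = -34350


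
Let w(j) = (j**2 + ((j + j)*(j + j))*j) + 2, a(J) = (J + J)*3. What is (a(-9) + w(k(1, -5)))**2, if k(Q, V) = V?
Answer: 277729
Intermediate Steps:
a(J) = 6*J (a(J) = (2*J)*3 = 6*J)
w(j) = 2 + j**2 + 4*j**3 (w(j) = (j**2 + ((2*j)*(2*j))*j) + 2 = (j**2 + (4*j**2)*j) + 2 = (j**2 + 4*j**3) + 2 = 2 + j**2 + 4*j**3)
(a(-9) + w(k(1, -5)))**2 = (6*(-9) + (2 + (-5)**2 + 4*(-5)**3))**2 = (-54 + (2 + 25 + 4*(-125)))**2 = (-54 + (2 + 25 - 500))**2 = (-54 - 473)**2 = (-527)**2 = 277729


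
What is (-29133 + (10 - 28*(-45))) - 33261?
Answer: -61124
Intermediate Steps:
(-29133 + (10 - 28*(-45))) - 33261 = (-29133 + (10 + 1260)) - 33261 = (-29133 + 1270) - 33261 = -27863 - 33261 = -61124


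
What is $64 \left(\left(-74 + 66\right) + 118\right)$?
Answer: $7040$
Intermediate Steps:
$64 \left(\left(-74 + 66\right) + 118\right) = 64 \left(-8 + 118\right) = 64 \cdot 110 = 7040$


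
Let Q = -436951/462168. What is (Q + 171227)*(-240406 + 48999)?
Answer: -15147031836031295/462168 ≈ -3.2774e+10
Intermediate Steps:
Q = -436951/462168 (Q = -436951*1/462168 = -436951/462168 ≈ -0.94544)
(Q + 171227)*(-240406 + 48999) = (-436951/462168 + 171227)*(-240406 + 48999) = (79135203185/462168)*(-191407) = -15147031836031295/462168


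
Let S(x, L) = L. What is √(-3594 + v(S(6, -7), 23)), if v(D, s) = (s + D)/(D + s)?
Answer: I*√3593 ≈ 59.942*I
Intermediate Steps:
v(D, s) = 1 (v(D, s) = (D + s)/(D + s) = 1)
√(-3594 + v(S(6, -7), 23)) = √(-3594 + 1) = √(-3593) = I*√3593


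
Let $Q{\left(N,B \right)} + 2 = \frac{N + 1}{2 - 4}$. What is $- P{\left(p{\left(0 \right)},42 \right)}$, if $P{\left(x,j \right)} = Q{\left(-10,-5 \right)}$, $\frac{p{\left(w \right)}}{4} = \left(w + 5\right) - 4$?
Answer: $- \frac{5}{2} \approx -2.5$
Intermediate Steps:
$Q{\left(N,B \right)} = - \frac{5}{2} - \frac{N}{2}$ ($Q{\left(N,B \right)} = -2 + \frac{N + 1}{2 - 4} = -2 + \frac{1 + N}{-2} = -2 + \left(1 + N\right) \left(- \frac{1}{2}\right) = -2 - \left(\frac{1}{2} + \frac{N}{2}\right) = - \frac{5}{2} - \frac{N}{2}$)
$p{\left(w \right)} = 4 + 4 w$ ($p{\left(w \right)} = 4 \left(\left(w + 5\right) - 4\right) = 4 \left(\left(5 + w\right) - 4\right) = 4 \left(1 + w\right) = 4 + 4 w$)
$P{\left(x,j \right)} = \frac{5}{2}$ ($P{\left(x,j \right)} = - \frac{5}{2} - -5 = - \frac{5}{2} + 5 = \frac{5}{2}$)
$- P{\left(p{\left(0 \right)},42 \right)} = \left(-1\right) \frac{5}{2} = - \frac{5}{2}$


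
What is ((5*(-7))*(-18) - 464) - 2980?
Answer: -2814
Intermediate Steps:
((5*(-7))*(-18) - 464) - 2980 = (-35*(-18) - 464) - 2980 = (630 - 464) - 2980 = 166 - 2980 = -2814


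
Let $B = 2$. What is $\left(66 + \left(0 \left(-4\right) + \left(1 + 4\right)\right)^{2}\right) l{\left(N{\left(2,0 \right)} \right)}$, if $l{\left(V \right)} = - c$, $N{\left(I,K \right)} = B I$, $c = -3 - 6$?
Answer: $819$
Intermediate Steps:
$c = -9$ ($c = -3 - 6 = -9$)
$N{\left(I,K \right)} = 2 I$
$l{\left(V \right)} = 9$ ($l{\left(V \right)} = \left(-1\right) \left(-9\right) = 9$)
$\left(66 + \left(0 \left(-4\right) + \left(1 + 4\right)\right)^{2}\right) l{\left(N{\left(2,0 \right)} \right)} = \left(66 + \left(0 \left(-4\right) + \left(1 + 4\right)\right)^{2}\right) 9 = \left(66 + \left(0 + 5\right)^{2}\right) 9 = \left(66 + 5^{2}\right) 9 = \left(66 + 25\right) 9 = 91 \cdot 9 = 819$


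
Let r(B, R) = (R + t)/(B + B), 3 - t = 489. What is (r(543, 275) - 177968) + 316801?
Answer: 150772427/1086 ≈ 1.3883e+5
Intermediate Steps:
t = -486 (t = 3 - 1*489 = 3 - 489 = -486)
r(B, R) = (-486 + R)/(2*B) (r(B, R) = (R - 486)/(B + B) = (-486 + R)/((2*B)) = (-486 + R)*(1/(2*B)) = (-486 + R)/(2*B))
(r(543, 275) - 177968) + 316801 = ((1/2)*(-486 + 275)/543 - 177968) + 316801 = ((1/2)*(1/543)*(-211) - 177968) + 316801 = (-211/1086 - 177968) + 316801 = -193273459/1086 + 316801 = 150772427/1086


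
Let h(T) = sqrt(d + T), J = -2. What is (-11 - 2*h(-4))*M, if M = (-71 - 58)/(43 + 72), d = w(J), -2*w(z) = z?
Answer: 1419/115 + 258*I*sqrt(3)/115 ≈ 12.339 + 3.8858*I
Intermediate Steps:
w(z) = -z/2
d = 1 (d = -1/2*(-2) = 1)
h(T) = sqrt(1 + T)
M = -129/115 ≈ -1.1217
(-11 - 2*h(-4))*M = (-11 - 2*sqrt(1 - 4))*(-129/115) = (-11 - 2*I*sqrt(3))*(-129/115) = 1419/115 + 258*I*sqrt(3)/115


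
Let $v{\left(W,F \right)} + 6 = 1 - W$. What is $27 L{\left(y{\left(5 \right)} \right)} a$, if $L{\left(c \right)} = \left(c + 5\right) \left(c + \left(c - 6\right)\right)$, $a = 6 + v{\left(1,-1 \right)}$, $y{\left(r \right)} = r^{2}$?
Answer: $0$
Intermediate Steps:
$v{\left(W,F \right)} = -5 - W$ ($v{\left(W,F \right)} = -6 - \left(-1 + W\right) = -5 - W$)
$a = 0$ ($a = 6 - 6 = 0$)
$L{\left(c \right)} = \left(-6 + 2 c\right) \left(5 + c\right)$ ($L{\left(c \right)} = \left(5 + c\right) \left(c + \left(c - 6\right)\right) = \left(5 + c\right) \left(c + \left(-6 + c\right)\right) = \left(5 + c\right) \left(-6 + 2 c\right) = \left(-6 + 2 c\right) \left(5 + c\right)$)
$27 L{\left(y{\left(5 \right)} \right)} a = 27 \left(-30 + 2 \left(5^{2}\right)^{2} + 4 \cdot 5^{2}\right) 0 = 27 \left(-30 + 2 \cdot 25^{2} + 4 \cdot 25\right) 0 = 27 \left(-30 + 2 \cdot 625 + 100\right) 0 = 27 \left(-30 + 1250 + 100\right) 0 = 27 \cdot 1320 \cdot 0 = 35640 \cdot 0 = 0$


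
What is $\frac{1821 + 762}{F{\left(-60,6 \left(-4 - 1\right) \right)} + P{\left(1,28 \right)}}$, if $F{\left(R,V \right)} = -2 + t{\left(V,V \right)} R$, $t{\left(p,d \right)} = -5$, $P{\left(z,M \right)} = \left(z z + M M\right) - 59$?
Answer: $\frac{2583}{1024} \approx 2.5225$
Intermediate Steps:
$P{\left(z,M \right)} = -59 + M^{2} + z^{2}$ ($P{\left(z,M \right)} = \left(z^{2} + M^{2}\right) - 59 = \left(M^{2} + z^{2}\right) - 59 = -59 + M^{2} + z^{2}$)
$F{\left(R,V \right)} = -2 - 5 R$
$\frac{1821 + 762}{F{\left(-60,6 \left(-4 - 1\right) \right)} + P{\left(1,28 \right)}} = \frac{1821 + 762}{\left(-2 - -300\right) + \left(-59 + 28^{2} + 1^{2}\right)} = \frac{2583}{\left(-2 + 300\right) + \left(-59 + 784 + 1\right)} = \frac{2583}{298 + 726} = \frac{2583}{1024}$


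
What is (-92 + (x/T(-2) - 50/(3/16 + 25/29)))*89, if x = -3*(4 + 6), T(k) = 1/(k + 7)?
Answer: -12553806/487 ≈ -25778.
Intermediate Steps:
T(k) = 1/(7 + k)
x = -30 (x = -3*10 = -30)
(-92 + (x/T(-2) - 50/(3/16 + 25/29)))*89 = (-92 + (-30/(1/(7 - 2)) - 50/(3/16 + 25/29)))*89 = (-92 + (-30/(1/5) - 50/(3*(1/16) + 25*(1/29))))*89 = (-92 + (-30/⅕ - 50/(3/16 + 25/29)))*89 = (-92 + (-30*5 - 50/487/464))*89 = (-92 + (-150 - 50*464/487))*89 = (-92 + (-150 - 23200/487))*89 = (-92 - 96250/487)*89 = -141054/487*89 = -12553806/487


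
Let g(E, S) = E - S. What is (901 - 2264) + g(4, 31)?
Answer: -1390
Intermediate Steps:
(901 - 2264) + g(4, 31) = (901 - 2264) + (4 - 1*31) = -1363 + (4 - 31) = -1363 - 27 = -1390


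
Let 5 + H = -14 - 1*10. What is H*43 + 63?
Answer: -1184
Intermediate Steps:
H = -29 (H = -5 + (-14 - 1*10) = -5 + (-14 - 10) = -5 - 24 = -29)
H*43 + 63 = -29*43 + 63 = -1247 + 63 = -1184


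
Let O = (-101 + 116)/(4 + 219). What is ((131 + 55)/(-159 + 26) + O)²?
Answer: 1558907289/879656281 ≈ 1.7722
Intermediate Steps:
O = 15/223 ≈ 0.067265
((131 + 55)/(-159 + 26) + O)² = ((131 + 55)/(-159 + 26) + 15/223)² = (186/(-133) + 15/223)² = (186*(-1/133) + 15/223)² = (-186/133 + 15/223)² = (-39483/29659)² = 1558907289/879656281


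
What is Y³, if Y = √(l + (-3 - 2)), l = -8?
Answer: -13*I*√13 ≈ -46.872*I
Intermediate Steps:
Y = I*√13 (Y = √(-8 + (-3 - 2)) = √(-8 - 5) = √(-13) = I*√13 ≈ 3.6056*I)
Y³ = (I*√13)³ = -13*I*√13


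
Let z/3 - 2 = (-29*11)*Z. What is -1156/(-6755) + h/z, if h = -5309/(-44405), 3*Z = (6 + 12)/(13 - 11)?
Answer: 29406166681/171874659075 ≈ 0.17109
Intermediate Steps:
Z = 3 (Z = ((6 + 12)/(13 - 11))/3 = (18/2)/3 = (18*(½))/3 = (⅓)*9 = 3)
h = 5309/44405 (h = -5309*(-1/44405) = 5309/44405 ≈ 0.11956)
z = -2865 (z = 6 + 3*(-29*11*3) = 6 + 3*(-319*3) = 6 + 3*(-957) = 6 - 2871 = -2865)
-1156/(-6755) + h/z = -1156/(-6755) + (5309/44405)/(-2865) = -1156*(-1/6755) + (5309/44405)*(-1/2865) = 1156/6755 - 5309/127220325 = 29406166681/171874659075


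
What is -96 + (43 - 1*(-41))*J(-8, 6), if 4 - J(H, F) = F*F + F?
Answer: -3288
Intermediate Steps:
J(H, F) = 4 - F - F**2 (J(H, F) = 4 - (F*F + F) = 4 - (F**2 + F) = 4 - (F + F**2) = 4 + (-F - F**2) = 4 - F - F**2)
-96 + (43 - 1*(-41))*J(-8, 6) = -96 + (43 - 1*(-41))*(4 - 1*6 - 1*6**2) = -96 + (43 + 41)*(4 - 6 - 1*36) = -96 + 84*(4 - 6 - 36) = -96 + 84*(-38) = -96 - 3192 = -3288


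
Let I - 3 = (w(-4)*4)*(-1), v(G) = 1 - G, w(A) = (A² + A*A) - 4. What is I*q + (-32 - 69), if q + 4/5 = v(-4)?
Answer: -2794/5 ≈ -558.80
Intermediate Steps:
w(A) = -4 + 2*A² (w(A) = (A² + A²) - 4 = 2*A² - 4 = -4 + 2*A²)
q = 21/5 (q = -⅘ + (1 - 1*(-4)) = -⅘ + (1 + 4) = -⅘ + 5 = 21/5 ≈ 4.2000)
I = -109 (I = 3 + ((-4 + 2*(-4)²)*4)*(-1) = 3 + ((-4 + 2*16)*4)*(-1) = 3 + ((-4 + 32)*4)*(-1) = 3 + (28*4)*(-1) = 3 + 112*(-1) = 3 - 112 = -109)
I*q + (-32 - 69) = -109*21/5 + (-32 - 69) = -2289/5 - 101 = -2794/5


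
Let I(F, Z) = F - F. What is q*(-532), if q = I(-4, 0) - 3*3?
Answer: 4788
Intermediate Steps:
I(F, Z) = 0
q = -9 (q = 0 - 3*3 = 0 - 9 = -9)
q*(-532) = -9*(-532) = 4788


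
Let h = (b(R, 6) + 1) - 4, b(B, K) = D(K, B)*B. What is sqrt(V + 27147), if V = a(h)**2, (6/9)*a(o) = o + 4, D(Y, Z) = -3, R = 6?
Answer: sqrt(111189)/2 ≈ 166.73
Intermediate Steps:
b(B, K) = -3*B
h = -21 (h = (-3*6 + 1) - 4 = (-18 + 1) - 4 = -17 - 4 = -21)
a(o) = 6 + 3*o/2 (a(o) = 3*(o + 4)/2 = 3*(4 + o)/2 = 6 + 3*o/2)
V = 2601/4 (V = (6 + (3/2)*(-21))**2 = (6 - 63/2)**2 = (-51/2)**2 = 2601/4 ≈ 650.25)
sqrt(V + 27147) = sqrt(2601/4 + 27147) = sqrt(111189/4) = sqrt(111189)/2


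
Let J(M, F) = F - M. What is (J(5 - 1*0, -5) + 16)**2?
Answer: 36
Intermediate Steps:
(J(5 - 1*0, -5) + 16)**2 = ((-5 - (5 - 1*0)) + 16)**2 = ((-5 - (5 + 0)) + 16)**2 = ((-5 - 1*5) + 16)**2 = ((-5 - 5) + 16)**2 = (-10 + 16)**2 = 6**2 = 36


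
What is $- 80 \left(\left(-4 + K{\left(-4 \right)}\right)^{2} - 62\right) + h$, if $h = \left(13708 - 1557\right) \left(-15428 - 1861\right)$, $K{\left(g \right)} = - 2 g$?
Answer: $-210074959$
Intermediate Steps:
$h = -210078639$ ($h = 12151 \left(-17289\right) = -210078639$)
$- 80 \left(\left(-4 + K{\left(-4 \right)}\right)^{2} - 62\right) + h = - 80 \left(\left(-4 - -8\right)^{2} - 62\right) - 210078639 = - 80 \left(\left(-4 + 8\right)^{2} - 62\right) - 210078639 = - 80 \left(4^{2} - 62\right) - 210078639 = - 80 \left(16 - 62\right) - 210078639 = \left(-80\right) \left(-46\right) - 210078639 = 3680 - 210078639 = -210074959$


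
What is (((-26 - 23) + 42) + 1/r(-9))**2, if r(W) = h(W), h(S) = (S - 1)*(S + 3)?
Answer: 175561/3600 ≈ 48.767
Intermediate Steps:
h(S) = (-1 + S)*(3 + S)
r(W) = -3 + W**2 + 2*W
(((-26 - 23) + 42) + 1/r(-9))**2 = (((-26 - 23) + 42) + 1/(-3 + (-9)**2 + 2*(-9)))**2 = ((-49 + 42) + 1/(-3 + 81 - 18))**2 = (-7 + 1/60)**2 = (-419/60)**2 = 175561/3600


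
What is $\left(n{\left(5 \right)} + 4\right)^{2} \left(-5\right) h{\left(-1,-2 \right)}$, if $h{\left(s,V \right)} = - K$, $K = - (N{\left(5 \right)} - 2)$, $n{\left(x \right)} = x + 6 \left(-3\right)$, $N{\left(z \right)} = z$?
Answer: $-1215$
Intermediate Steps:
$n{\left(x \right)} = -18 + x$ ($n{\left(x \right)} = x - 18 = -18 + x$)
$K = -3$ ($K = - (5 - 2) = \left(-1\right) 3 = -3$)
$h{\left(s,V \right)} = 3$ ($h{\left(s,V \right)} = \left(-1\right) \left(-3\right) = 3$)
$\left(n{\left(5 \right)} + 4\right)^{2} \left(-5\right) h{\left(-1,-2 \right)} = \left(\left(-18 + 5\right) + 4\right)^{2} \left(-5\right) 3 = \left(-13 + 4\right)^{2} \left(-5\right) 3 = \left(-9\right)^{2} \left(-5\right) 3 = 81 \left(-5\right) 3 = \left(-405\right) 3 = -1215$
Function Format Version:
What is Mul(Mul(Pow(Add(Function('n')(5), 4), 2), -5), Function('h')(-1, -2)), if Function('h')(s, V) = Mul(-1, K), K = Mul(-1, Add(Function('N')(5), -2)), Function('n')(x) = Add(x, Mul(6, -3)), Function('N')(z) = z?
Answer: -1215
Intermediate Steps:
Function('n')(x) = Add(-18, x) (Function('n')(x) = Add(x, -18) = Add(-18, x))
K = -3 (K = Mul(-1, Add(5, -2)) = Mul(-1, 3) = -3)
Function('h')(s, V) = 3 (Function('h')(s, V) = Mul(-1, -3) = 3)
Mul(Mul(Pow(Add(Function('n')(5), 4), 2), -5), Function('h')(-1, -2)) = Mul(Mul(Pow(Add(Add(-18, 5), 4), 2), -5), 3) = Mul(Mul(Pow(Add(-13, 4), 2), -5), 3) = Mul(Mul(Pow(-9, 2), -5), 3) = Mul(Mul(81, -5), 3) = Mul(-405, 3) = -1215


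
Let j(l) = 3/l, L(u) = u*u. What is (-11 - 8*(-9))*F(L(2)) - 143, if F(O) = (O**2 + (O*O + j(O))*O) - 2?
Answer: 4798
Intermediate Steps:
L(u) = u**2
F(O) = -2 + O**2 + O*(O**2 + 3/O) (F(O) = (O**2 + (O*O + 3/O)*O) - 2 = (O**2 + (O**2 + 3/O)*O) - 2 = (O**2 + O*(O**2 + 3/O)) - 2 = -2 + O**2 + O*(O**2 + 3/O))
(-11 - 8*(-9))*F(L(2)) - 143 = (-11 - 8*(-9))*(1 + (2**2)**2 + (2**2)**3) - 143 = (-11 + 72)*(1 + 4**2 + 4**3) - 143 = 61*(1 + 16 + 64) - 143 = 61*81 - 143 = 4941 - 143 = 4798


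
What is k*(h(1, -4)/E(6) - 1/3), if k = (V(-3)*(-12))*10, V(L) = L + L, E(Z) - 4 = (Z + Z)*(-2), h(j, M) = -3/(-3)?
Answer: -276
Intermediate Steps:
h(j, M) = 1 (h(j, M) = -3*(-1/3) = 1)
E(Z) = 4 - 4*Z (E(Z) = 4 + (Z + Z)*(-2) = 4 + (2*Z)*(-2) = 4 - 4*Z)
V(L) = 2*L
k = 720 (k = ((2*(-3))*(-12))*10 = -6*(-12)*10 = 72*10 = 720)
k*(h(1, -4)/E(6) - 1/3) = 720*(1/(4 - 4*6) - 1/3) = 720*(1/(4 - 24) - 1*1/3) = 720*(1/(-20) - 1/3) = 720*(1*(-1/20) - 1/3) = 720*(-1/20 - 1/3) = 720*(-23/60) = -276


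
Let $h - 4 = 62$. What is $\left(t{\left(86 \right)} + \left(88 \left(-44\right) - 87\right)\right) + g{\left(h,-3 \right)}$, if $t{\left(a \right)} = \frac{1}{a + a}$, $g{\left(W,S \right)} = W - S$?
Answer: $- \frac{669079}{172} \approx -3890.0$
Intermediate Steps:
$h = 66$ ($h = 4 + 62 = 66$)
$t{\left(a \right)} = \frac{1}{2 a}$
$\left(t{\left(86 \right)} + \left(88 \left(-44\right) - 87\right)\right) + g{\left(h,-3 \right)} = \left(\frac{1}{2 \cdot 86} + \left(88 \left(-44\right) - 87\right)\right) + \left(66 - -3\right) = \left(\frac{1}{2} \cdot \frac{1}{86} - 3959\right) + \left(66 + 3\right) = \left(\frac{1}{172} - 3959\right) + 69 = - \frac{680947}{172} + 69 = - \frac{669079}{172}$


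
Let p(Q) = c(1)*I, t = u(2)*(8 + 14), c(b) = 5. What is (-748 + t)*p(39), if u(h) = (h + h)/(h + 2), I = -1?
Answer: 3630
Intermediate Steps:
u(h) = 2*h/(2 + h) (u(h) = (2*h)/(2 + h) = 2*h/(2 + h))
t = 22 (t = (2*2/(2 + 2))*(8 + 14) = (2*2/4)*22 = (2*2*(¼))*22 = 1*22 = 22)
p(Q) = -5 (p(Q) = 5*(-1) = -5)
(-748 + t)*p(39) = (-748 + 22)*(-5) = -726*(-5) = 3630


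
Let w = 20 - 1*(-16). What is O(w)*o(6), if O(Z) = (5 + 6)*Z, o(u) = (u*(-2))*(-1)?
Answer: 4752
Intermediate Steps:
o(u) = 2*u (o(u) = -2*u*(-1) = 2*u)
w = 36 (w = 20 + 16 = 36)
O(Z) = 11*Z
O(w)*o(6) = (11*36)*(2*6) = 396*12 = 4752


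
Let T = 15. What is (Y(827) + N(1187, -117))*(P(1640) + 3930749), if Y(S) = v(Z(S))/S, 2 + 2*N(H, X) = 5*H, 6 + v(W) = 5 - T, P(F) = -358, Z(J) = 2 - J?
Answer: 19284695334569/1654 ≈ 1.1659e+10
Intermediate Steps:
v(W) = -16 (v(W) = -6 + (5 - 1*15) = -6 + (5 - 15) = -6 - 10 = -16)
N(H, X) = -1 + 5*H/2 (N(H, X) = -1 + (5*H)/2 = -1 + 5*H/2)
Y(S) = -16/S
(Y(827) + N(1187, -117))*(P(1640) + 3930749) = (-16/827 + (-1 + (5/2)*1187))*(-358 + 3930749) = (-16*1/827 + (-1 + 5935/2))*3930391 = (-16/827 + 5933/2)*3930391 = (4906559/1654)*3930391 = 19284695334569/1654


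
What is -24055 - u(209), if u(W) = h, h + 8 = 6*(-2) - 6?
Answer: -24029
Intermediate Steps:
h = -26 (h = -8 + (6*(-2) - 6) = -8 + (-12 - 6) = -8 - 18 = -26)
u(W) = -26
-24055 - u(209) = -24055 - 1*(-26) = -24055 + 26 = -24029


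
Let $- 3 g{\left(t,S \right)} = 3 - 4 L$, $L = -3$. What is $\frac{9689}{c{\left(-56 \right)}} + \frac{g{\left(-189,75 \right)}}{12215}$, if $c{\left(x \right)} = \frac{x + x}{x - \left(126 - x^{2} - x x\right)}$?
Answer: $- \frac{10296548753}{19544} \approx -5.2684 \cdot 10^{5}$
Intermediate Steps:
$c{\left(x \right)} = \frac{2 x}{-126 + x + 2 x^{2}}$ ($c{\left(x \right)} = \frac{2 x}{x + \left(\left(x^{2} + x^{2}\right) - 126\right)} = \frac{2 x}{x + \left(2 x^{2} - 126\right)} = \frac{2 x}{x + \left(-126 + 2 x^{2}\right)} = \frac{2 x}{-126 + x + 2 x^{2}}$)
$g{\left(t,S \right)} = -5$ ($g{\left(t,S \right)} = - \frac{3 - -12}{3} = - \frac{3 + 12}{3} = \left(- \frac{1}{3}\right) 15 = -5$)
$\frac{9689}{c{\left(-56 \right)}} + \frac{g{\left(-189,75 \right)}}{12215} = \frac{9689}{2 \left(-56\right) \frac{1}{-126 - 56 + 2 \left(-56\right)^{2}}} - \frac{5}{12215} = \frac{9689}{2 \left(-56\right) \frac{1}{-126 - 56 + 2 \cdot 3136}} - \frac{1}{2443} = \frac{9689}{2 \left(-56\right) \frac{1}{-126 - 56 + 6272}} - \frac{1}{2443} = \frac{9689}{2 \left(-56\right) \frac{1}{6090}} - \frac{1}{2443} = \frac{9689}{- \frac{8}{435}} - \frac{1}{2443} = 9689 \left(- \frac{435}{8}\right) - \frac{1}{2443} = - \frac{4214715}{8} - \frac{1}{2443} = - \frac{10296548753}{19544}$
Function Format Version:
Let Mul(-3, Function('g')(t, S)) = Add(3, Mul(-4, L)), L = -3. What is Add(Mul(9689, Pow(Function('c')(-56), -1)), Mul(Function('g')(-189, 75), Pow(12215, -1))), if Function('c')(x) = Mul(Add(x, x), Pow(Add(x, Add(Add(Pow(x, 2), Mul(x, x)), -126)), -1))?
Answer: Rational(-10296548753, 19544) ≈ -5.2684e+5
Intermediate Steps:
Function('c')(x) = Mul(2, x, Pow(Add(-126, x, Mul(2, Pow(x, 2))), -1)) (Function('c')(x) = Mul(Mul(2, x), Pow(Add(x, Add(Add(Pow(x, 2), Pow(x, 2)), -126)), -1)) = Mul(Mul(2, x), Pow(Add(x, Add(Mul(2, Pow(x, 2)), -126)), -1)) = Mul(Mul(2, x), Pow(Add(x, Add(-126, Mul(2, Pow(x, 2)))), -1)) = Mul(Mul(2, x), Pow(Add(-126, x, Mul(2, Pow(x, 2))), -1)) = Mul(2, x, Pow(Add(-126, x, Mul(2, Pow(x, 2))), -1)))
Function('g')(t, S) = -5 (Function('g')(t, S) = Mul(Rational(-1, 3), Add(3, Mul(-4, -3))) = Mul(Rational(-1, 3), Add(3, 12)) = Mul(Rational(-1, 3), 15) = -5)
Add(Mul(9689, Pow(Function('c')(-56), -1)), Mul(Function('g')(-189, 75), Pow(12215, -1))) = Add(Mul(9689, Pow(Mul(2, -56, Pow(Add(-126, -56, Mul(2, Pow(-56, 2))), -1)), -1)), Mul(-5, Pow(12215, -1))) = Add(Mul(9689, Pow(Mul(2, -56, Pow(Add(-126, -56, Mul(2, 3136)), -1)), -1)), Mul(-5, Rational(1, 12215))) = Add(Mul(9689, Pow(Mul(2, -56, Pow(Add(-126, -56, 6272), -1)), -1)), Rational(-1, 2443)) = Add(Mul(9689, Pow(Mul(2, -56, Pow(6090, -1)), -1)), Rational(-1, 2443)) = Add(Mul(9689, Pow(Mul(2, -56, Rational(1, 6090)), -1)), Rational(-1, 2443)) = Add(Mul(9689, Pow(Rational(-8, 435), -1)), Rational(-1, 2443)) = Add(Mul(9689, Rational(-435, 8)), Rational(-1, 2443)) = Add(Rational(-4214715, 8), Rational(-1, 2443)) = Rational(-10296548753, 19544)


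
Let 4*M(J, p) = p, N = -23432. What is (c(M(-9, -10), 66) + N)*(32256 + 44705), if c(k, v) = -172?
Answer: -1816587444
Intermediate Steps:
M(J, p) = p/4
(c(M(-9, -10), 66) + N)*(32256 + 44705) = (-172 - 23432)*(32256 + 44705) = -23604*76961 = -1816587444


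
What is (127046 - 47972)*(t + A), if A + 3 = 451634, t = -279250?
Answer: 13630855194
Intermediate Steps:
A = 451631 (A = -3 + 451634 = 451631)
(127046 - 47972)*(t + A) = (127046 - 47972)*(-279250 + 451631) = 79074*172381 = 13630855194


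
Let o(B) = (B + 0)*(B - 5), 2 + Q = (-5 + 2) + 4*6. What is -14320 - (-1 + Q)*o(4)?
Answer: -14248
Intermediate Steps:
Q = 19 (Q = -2 + ((-5 + 2) + 4*6) = -2 + (-3 + 24) = -2 + 21 = 19)
o(B) = B*(-5 + B)
-14320 - (-1 + Q)*o(4) = -14320 - (-1 + 19)*4*(-5 + 4) = -14320 - 18*4*(-1) = -14320 - 18*(-4) = -14320 - 1*(-72) = -14320 + 72 = -14248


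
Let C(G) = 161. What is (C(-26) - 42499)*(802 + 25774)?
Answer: -1125174688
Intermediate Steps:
(C(-26) - 42499)*(802 + 25774) = (161 - 42499)*(802 + 25774) = -42338*26576 = -1125174688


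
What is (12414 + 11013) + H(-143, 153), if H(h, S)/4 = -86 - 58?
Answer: 22851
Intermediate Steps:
H(h, S) = -576 (H(h, S) = 4*(-86 - 58) = 4*(-144) = -576)
(12414 + 11013) + H(-143, 153) = (12414 + 11013) - 576 = 23427 - 576 = 22851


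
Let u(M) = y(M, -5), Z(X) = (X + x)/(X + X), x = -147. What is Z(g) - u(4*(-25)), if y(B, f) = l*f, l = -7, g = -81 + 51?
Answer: -641/20 ≈ -32.050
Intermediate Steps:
g = -30
y(B, f) = -7*f
Z(X) = (-147 + X)/(2*X) (Z(X) = (X - 147)/(X + X) = (-147 + X)/((2*X)) = (-147 + X)*(1/(2*X)) = (-147 + X)/(2*X))
u(M) = 35 (u(M) = -7*(-5) = 35)
Z(g) - u(4*(-25)) = (1/2)*(-147 - 30)/(-30) - 1*35 = (1/2)*(-1/30)*(-177) - 35 = 59/20 - 35 = -641/20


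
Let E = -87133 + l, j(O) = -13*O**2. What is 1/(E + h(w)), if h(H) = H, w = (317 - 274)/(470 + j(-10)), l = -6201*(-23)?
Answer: 830/46056657 ≈ 1.8021e-5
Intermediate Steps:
l = 142623
w = -43/830 (w = (317 - 274)/(470 - 13*(-10)**2) = 43/(470 - 13*100) = 43/(470 - 1300) = 43/(-830) = 43*(-1/830) = -43/830 ≈ -0.051807)
E = 55490 (E = -87133 + 142623 = 55490)
1/(E + h(w)) = 1/(55490 - 43/830) = 1/(46056657/830) = 830/46056657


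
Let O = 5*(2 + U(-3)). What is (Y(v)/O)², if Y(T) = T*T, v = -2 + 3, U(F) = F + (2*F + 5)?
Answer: 1/100 ≈ 0.010000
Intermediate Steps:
U(F) = 5 + 3*F (U(F) = F + (5 + 2*F) = 5 + 3*F)
O = -10 (O = 5*(2 + (5 + 3*(-3))) = 5*(2 + (5 - 9)) = 5*(2 - 4) = 5*(-2) = -10)
v = 1
Y(T) = T²
(Y(v)/O)² = (1²/(-10))² = (1*(-⅒))² = (-⅒)² = 1/100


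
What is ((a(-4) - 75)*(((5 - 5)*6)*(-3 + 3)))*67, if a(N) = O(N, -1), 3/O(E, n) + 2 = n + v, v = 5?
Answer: 0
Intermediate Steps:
O(E, n) = 3/(3 + n) (O(E, n) = 3/(-2 + (n + 5)) = 3/(-2 + (5 + n)) = 3/(3 + n))
a(N) = 3/2 (a(N) = 3/(3 - 1) = 3/2)
((a(-4) - 75)*(((5 - 5)*6)*(-3 + 3)))*67 = ((3/2 - 75)*(((5 - 5)*6)*(-3 + 3)))*67 = -147*0*6*0/2*67 = -0*0*67 = -147/2*0*67 = 0*67 = 0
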